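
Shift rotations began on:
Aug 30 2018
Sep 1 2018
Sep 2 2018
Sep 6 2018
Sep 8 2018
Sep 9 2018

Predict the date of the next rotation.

The gap pattern 2, 1, 4, 2, 1 repeats every 3 events.
These are the Thursdays, Saturdays and Sundays of each week.
Next Thursday: Sep 13 2018.

Sep 13 2018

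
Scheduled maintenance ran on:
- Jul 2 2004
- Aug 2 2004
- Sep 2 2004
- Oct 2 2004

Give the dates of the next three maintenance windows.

Nov 2 2004, Dec 2 2004, Jan 2 2005

The day-of-month is always 2 (31, 31, 30 days between events).
So this recurs on the 2nd of each month.
November 2004: Nov 2 2004.
Next: December 2004 → Dec 2 2004.
January 2005: Jan 2 2005.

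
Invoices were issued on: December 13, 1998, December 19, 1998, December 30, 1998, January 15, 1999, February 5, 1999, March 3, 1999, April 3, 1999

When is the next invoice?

May 9, 1999

Gaps: 6, 11, 16, 21, 26, 31 days — each gap is 5 larger than the previous one.
Next gap: 36 days. April 3, 1999 + 36 days = May 9, 1999.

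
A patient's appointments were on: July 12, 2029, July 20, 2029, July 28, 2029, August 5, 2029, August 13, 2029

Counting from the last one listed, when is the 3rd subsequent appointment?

September 6, 2029

Gaps between consecutive events: 8, 8, 8, 8 days — a constant 8-day interval.
August 13, 2029 + 8 days = August 21, 2029.
August 21, 2029 + 8 days = August 29, 2029.
August 29, 2029 + 8 days = September 6, 2029.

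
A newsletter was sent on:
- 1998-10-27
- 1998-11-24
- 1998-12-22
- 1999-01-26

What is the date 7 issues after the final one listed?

All dates are Tuesdays, 28, 28, 35 days apart.
Specifically, the 4th Tuesday of each month.
February 1999 — 4th Tuesday is 1999-02-23.
4th Tuesday of March 1999: 1999-03-23.
4th Tuesday of April 1999: 1999-04-27.
May 1999 — 4th Tuesday is 1999-05-25.
4th Tuesday of June 1999: 1999-06-22.
July 1999 — 4th Tuesday is 1999-07-27.
4th Tuesday of August 1999: 1999-08-24.

1999-08-24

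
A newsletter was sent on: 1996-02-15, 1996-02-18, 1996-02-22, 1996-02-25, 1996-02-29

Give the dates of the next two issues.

Gaps: 3, 4, 3, 4 days — not constant, but cyclic with period 2.
The events fall on every Thursday and Sunday.
Next Sunday: 1996-03-03.
Next Thursday: 1996-03-07.

1996-03-03, 1996-03-07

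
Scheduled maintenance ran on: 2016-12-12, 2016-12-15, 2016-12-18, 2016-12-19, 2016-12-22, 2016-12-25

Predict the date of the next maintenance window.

2016-12-26

The gap pattern 3, 3, 1, 3, 3 repeats every 3 events.
These are the Mondays, Thursdays and Sundays of each week.
The following Monday is 2016-12-26.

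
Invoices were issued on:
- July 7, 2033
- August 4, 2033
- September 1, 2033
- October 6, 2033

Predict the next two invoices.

November 3, 2033; December 1, 2033

All dates are Thursdays, 28, 28, 35 days apart.
Specifically, the 1st Thursday of each month.
November 2033 — 1st Thursday is November 3, 2033.
December 2033 — 1st Thursday is December 1, 2033.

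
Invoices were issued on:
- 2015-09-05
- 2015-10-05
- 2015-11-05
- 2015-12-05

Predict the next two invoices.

2016-01-05, 2016-02-05

Gaps: 30, 31, 30 days — not constant. Every event is on the 5th of the month.
Pattern: the 5th of each month.
Next: January 2016 → 2016-01-05.
Next: February 2016 → 2016-02-05.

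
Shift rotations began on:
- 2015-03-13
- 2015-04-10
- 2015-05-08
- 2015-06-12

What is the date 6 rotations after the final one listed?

2015-12-11

Gaps: 28, 28, 35 days — a mix of 28 and 35. Every date is a Friday.
Each is the 2nd Friday of its month.
2nd Friday of July 2015: 2015-07-10.
August 2015 — 2nd Friday is 2015-08-14.
2nd Friday of September 2015: 2015-09-11.
October 2015 — 2nd Friday is 2015-10-09.
November 2015 — 2nd Friday is 2015-11-13.
2nd Friday of December 2015: 2015-12-11.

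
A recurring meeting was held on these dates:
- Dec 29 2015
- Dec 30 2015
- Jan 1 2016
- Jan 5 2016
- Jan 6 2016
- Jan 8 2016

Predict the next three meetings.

Gaps: 1, 2, 4, 1, 2 days — not constant, but cyclic with period 3.
The events fall on every Tuesday, Wednesday and Friday.
Next Tuesday: Jan 12 2016.
Next Wednesday: Jan 13 2016.
The following Friday is Jan 15 2016.

Jan 12 2016, Jan 13 2016, Jan 15 2016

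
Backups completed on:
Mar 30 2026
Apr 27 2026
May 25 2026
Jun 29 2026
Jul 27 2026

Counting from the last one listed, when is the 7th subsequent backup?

Feb 22 2027

Every date is a Monday; gaps 28, 28, 35, 28 days.
Each is the last Monday of its month (at least one falls on the 29th or later, ruling out '4th Monday').
Last Monday of August 2026: Aug 31 2026.
September 2026 ends with Monday Sep 28 2026.
October 2026 ends with Monday Oct 26 2026.
Last Monday of November 2026: Nov 30 2026.
Last Monday of December 2026: Dec 28 2026.
Last Monday of January 2027: Jan 25 2027.
February 2027 ends with Monday Feb 22 2027.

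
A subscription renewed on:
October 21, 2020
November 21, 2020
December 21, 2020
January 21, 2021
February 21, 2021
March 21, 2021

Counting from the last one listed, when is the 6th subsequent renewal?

September 21, 2021

The day-of-month is always 21 (31, 30, 31, 31, 28 days between events).
So this recurs on the 21st of each month.
Next: April 2021 → April 21, 2021.
Next: May 2021 → May 21, 2021.
June 2021: June 21, 2021.
July 2021: July 21, 2021.
Next: August 2021 → August 21, 2021.
Next: September 2021 → September 21, 2021.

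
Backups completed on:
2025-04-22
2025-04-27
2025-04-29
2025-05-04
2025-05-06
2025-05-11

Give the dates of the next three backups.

2025-05-13, 2025-05-18, 2025-05-20

Gaps: 5, 2, 5, 2, 5 days — not constant, but cyclic with period 2.
The events fall on every Tuesday and Sunday.
Next Tuesday: 2025-05-13.
Next Sunday: 2025-05-18.
Next Tuesday: 2025-05-20.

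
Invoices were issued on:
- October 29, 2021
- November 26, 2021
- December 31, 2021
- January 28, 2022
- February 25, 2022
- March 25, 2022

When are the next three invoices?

April 29, 2022; May 27, 2022; June 24, 2022

Every date is a Friday; gaps 28, 35, 28, 28, 28 days.
Each is the last Friday of its month (at least one falls on the 29th or later, ruling out '4th Friday').
April 2022 ends with Friday April 29, 2022.
Last Friday of May 2022: May 27, 2022.
Last Friday of June 2022: June 24, 2022.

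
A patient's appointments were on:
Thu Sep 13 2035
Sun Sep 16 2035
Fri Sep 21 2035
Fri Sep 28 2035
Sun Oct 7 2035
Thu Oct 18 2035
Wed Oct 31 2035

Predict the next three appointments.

Thu Nov 15 2035, Sun Dec 2 2035, Fri Dec 21 2035

Intervals are 3, 5, 7, 9, 11, 13 days — an arithmetic progression with common difference 2.
Next gap: 15 days. Wed Oct 31 2035 + 15 days = Thu Nov 15 2035.
Next gap: 17 days. Thu Nov 15 2035 + 17 days = Sun Dec 2 2035.
Next gap: 19 days. Sun Dec 2 2035 + 19 days = Fri Dec 21 2035.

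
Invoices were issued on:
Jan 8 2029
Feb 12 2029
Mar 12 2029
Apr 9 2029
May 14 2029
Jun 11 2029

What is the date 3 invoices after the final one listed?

Sep 10 2029

These are Mondays at 28- or 35-day spacing (35, 28, 28, 35, 28).
The pattern: 2nd Monday of the month.
July 2029 — 2nd Monday is Jul 9 2029.
2nd Monday of August 2029: Aug 13 2029.
September 2029 — 2nd Monday is Sep 10 2029.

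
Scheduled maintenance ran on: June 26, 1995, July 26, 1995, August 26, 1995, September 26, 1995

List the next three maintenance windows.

The day-of-month is always 26 (30, 31, 31 days between events).
So this recurs on the 26th of each month.
Next: October 1995 → October 26, 1995.
Next: November 1995 → November 26, 1995.
Next: December 1995 → December 26, 1995.

October 26, 1995; November 26, 1995; December 26, 1995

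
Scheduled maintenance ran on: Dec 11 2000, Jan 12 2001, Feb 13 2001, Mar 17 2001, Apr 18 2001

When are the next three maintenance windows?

May 20 2001, Jun 21 2001, Jul 23 2001

Gaps between consecutive events: 32, 32, 32, 32 days — a constant 32-day interval.
Apr 18 2001 + 32 days = May 20 2001.
May 20 2001 + 32 days = Jun 21 2001.
Jun 21 2001 + 32 days = Jul 23 2001.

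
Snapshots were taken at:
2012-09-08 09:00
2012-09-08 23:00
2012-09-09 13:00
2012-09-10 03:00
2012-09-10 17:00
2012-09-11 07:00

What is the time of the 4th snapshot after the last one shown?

Spacing: 14, 14, 14, 14, 14 h — constant 14 h.
2012-09-11 07:00 + 14 h = 2012-09-11 21:00.
2012-09-11 21:00 + 14 h = 2012-09-12 11:00.
2012-09-12 11:00 + 14 h = 2012-09-13 01:00.
2012-09-13 01:00 + 14 h = 2012-09-13 15:00.

2012-09-13 15:00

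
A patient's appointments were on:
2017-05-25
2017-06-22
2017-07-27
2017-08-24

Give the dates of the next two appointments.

2017-09-28, 2017-10-26

All dates are Thursdays, 28, 35, 28 days apart.
Specifically, the 4th Thursday of each month.
4th Thursday of September 2017: 2017-09-28.
October 2017 — 4th Thursday is 2017-10-26.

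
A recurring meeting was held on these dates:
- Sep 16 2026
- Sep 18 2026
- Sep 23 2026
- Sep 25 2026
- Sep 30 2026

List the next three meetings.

Oct 2 2026, Oct 7 2026, Oct 9 2026

The gap pattern 2, 5, 2, 5 repeats every 2 events.
These are the Wednesdays and Fridays of each week.
The following Friday is Oct 2 2026.
The following Wednesday is Oct 7 2026.
The following Friday is Oct 9 2026.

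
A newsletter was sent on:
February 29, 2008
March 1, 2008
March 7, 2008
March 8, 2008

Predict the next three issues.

March 14, 2008; March 15, 2008; March 21, 2008

Every event lands on a Friday or Saturday (gaps cycle 1, 6, 1).
So the schedule is: every Friday and Saturday.
Next Friday: March 14, 2008.
Next Saturday: March 15, 2008.
The following Friday is March 21, 2008.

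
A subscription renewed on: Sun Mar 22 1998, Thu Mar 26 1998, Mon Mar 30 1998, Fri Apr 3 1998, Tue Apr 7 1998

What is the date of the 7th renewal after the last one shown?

Tue May 5 1998

The spacing is 4, 4, 4, 4 days — always 4 days.
Tue Apr 7 1998 + 4 days = Sat Apr 11 1998.
Sat Apr 11 1998 + 4 days = Wed Apr 15 1998.
Wed Apr 15 1998 + 4 days = Sun Apr 19 1998.
Sun Apr 19 1998 + 4 days = Thu Apr 23 1998.
Thu Apr 23 1998 + 4 days = Mon Apr 27 1998.
Mon Apr 27 1998 + 4 days = Fri May 1 1998.
Fri May 1 1998 + 4 days = Tue May 5 1998.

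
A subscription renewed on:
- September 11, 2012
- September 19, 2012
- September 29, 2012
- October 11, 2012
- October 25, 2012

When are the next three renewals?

November 10, 2012; November 28, 2012; December 18, 2012

The spacing grows by 2 each time: 8, 10, 12, 14 days.
Next gap: 16 days. October 25, 2012 + 16 days = November 10, 2012.
Next gap: 18 days. November 10, 2012 + 18 days = November 28, 2012.
Next gap: 20 days. November 28, 2012 + 20 days = December 18, 2012.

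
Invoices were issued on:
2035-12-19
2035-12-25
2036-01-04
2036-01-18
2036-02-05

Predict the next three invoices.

Intervals are 6, 10, 14, 18 days — an arithmetic progression with common difference 4.
Next gap: 22 days. 2036-02-05 + 22 days = 2036-02-27.
Next gap: 26 days. 2036-02-27 + 26 days = 2036-03-24.
Next gap: 30 days. 2036-03-24 + 30 days = 2036-04-23.

2036-02-27, 2036-03-24, 2036-04-23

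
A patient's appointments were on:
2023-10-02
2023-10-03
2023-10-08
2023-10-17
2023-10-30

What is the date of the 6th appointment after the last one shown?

The spacing grows by 4 each time: 1, 5, 9, 13 days.
Next gap: 17 days. 2023-10-30 + 17 days = 2023-11-16.
Next gap: 21 days. 2023-11-16 + 21 days = 2023-12-07.
Next gap: 25 days. 2023-12-07 + 25 days = 2024-01-01.
Next gap: 29 days. 2024-01-01 + 29 days = 2024-01-30.
Next gap: 33 days. 2024-01-30 + 33 days = 2024-03-03.
Next gap: 37 days. 2024-03-03 + 37 days = 2024-04-09.

2024-04-09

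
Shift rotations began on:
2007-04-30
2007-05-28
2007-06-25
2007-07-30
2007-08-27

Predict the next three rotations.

2007-09-24, 2007-10-29, 2007-11-26

These are Mondays with 28, 28, 35, 28-day gaps.
Each is the final Monday of its month — 2007-04-30 is past the 28th, so '4th Monday' doesn't fit.
Last Monday of September 2007: 2007-09-24.
October 2007 ends with Monday 2007-10-29.
November 2007 ends with Monday 2007-11-26.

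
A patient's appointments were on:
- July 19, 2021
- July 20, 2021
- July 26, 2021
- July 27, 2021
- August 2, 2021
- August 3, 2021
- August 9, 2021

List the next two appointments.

August 10, 2021; August 16, 2021

The gap pattern 1, 6, 1, 6, 1, 6 repeats every 2 events.
These are the Mondays and Tuesdays of each week.
The following Tuesday is August 10, 2021.
Next Monday: August 16, 2021.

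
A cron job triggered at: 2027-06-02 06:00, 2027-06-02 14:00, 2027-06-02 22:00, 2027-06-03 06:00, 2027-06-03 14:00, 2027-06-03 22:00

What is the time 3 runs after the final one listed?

2027-06-04 22:00

The interval is a steady 8 hours (8, 8, 8, 8, 8).
2027-06-03 22:00 + 8 h = 2027-06-04 06:00.
2027-06-04 06:00 + 8 h = 2027-06-04 14:00.
2027-06-04 14:00 + 8 h = 2027-06-04 22:00.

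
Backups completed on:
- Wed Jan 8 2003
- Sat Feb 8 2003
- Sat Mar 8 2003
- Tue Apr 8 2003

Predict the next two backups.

Gaps: 31, 28, 31 days — not constant. Every event is on the 8th of the month.
Pattern: the 8th of each month.
May 2003: Thu May 8 2003.
June 2003: Sun Jun 8 2003.

Thu May 8 2003, Sun Jun 8 2003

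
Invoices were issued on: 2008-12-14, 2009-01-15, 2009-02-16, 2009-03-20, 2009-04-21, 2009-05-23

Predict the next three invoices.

Gaps between consecutive events: 32, 32, 32, 32, 32 days — a constant 32-day interval.
2009-05-23 + 32 days = 2009-06-24.
2009-06-24 + 32 days = 2009-07-26.
2009-07-26 + 32 days = 2009-08-27.

2009-06-24, 2009-07-26, 2009-08-27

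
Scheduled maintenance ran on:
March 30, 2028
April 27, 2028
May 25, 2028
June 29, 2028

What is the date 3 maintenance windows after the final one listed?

All Thursdays; the gaps (28, 28, 35) vary with month length.
This is the last Thursday of each month.
July 2028 ends with Thursday July 27, 2028.
August 2028 ends with Thursday August 31, 2028.
Last Thursday of September 2028: September 28, 2028.

September 28, 2028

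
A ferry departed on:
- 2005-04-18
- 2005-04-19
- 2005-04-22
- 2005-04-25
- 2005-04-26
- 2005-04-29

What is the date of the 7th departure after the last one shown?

The gap pattern 1, 3, 3, 1, 3 repeats every 3 events.
These are the Mondays, Tuesdays and Fridays of each week.
Next Monday: 2005-05-02.
The following Tuesday is 2005-05-03.
The following Friday is 2005-05-06.
The following Monday is 2005-05-09.
The following Tuesday is 2005-05-10.
Next Friday: 2005-05-13.
Next Monday: 2005-05-16.

2005-05-16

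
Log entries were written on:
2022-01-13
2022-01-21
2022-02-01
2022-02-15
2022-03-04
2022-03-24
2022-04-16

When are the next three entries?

Gaps: 8, 11, 14, 17, 20, 23 days — each gap is 3 larger than the previous one.
Next gap: 26 days. 2022-04-16 + 26 days = 2022-05-12.
Next gap: 29 days. 2022-05-12 + 29 days = 2022-06-10.
Next gap: 32 days. 2022-06-10 + 32 days = 2022-07-12.

2022-05-12, 2022-06-10, 2022-07-12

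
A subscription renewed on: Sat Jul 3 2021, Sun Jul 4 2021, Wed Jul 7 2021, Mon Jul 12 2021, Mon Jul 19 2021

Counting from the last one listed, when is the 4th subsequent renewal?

Sun Sep 5 2021

Intervals are 1, 3, 5, 7 days — an arithmetic progression with common difference 2.
Next gap: 9 days. Mon Jul 19 2021 + 9 days = Wed Jul 28 2021.
Next gap: 11 days. Wed Jul 28 2021 + 11 days = Sun Aug 8 2021.
Next gap: 13 days. Sun Aug 8 2021 + 13 days = Sat Aug 21 2021.
Next gap: 15 days. Sat Aug 21 2021 + 15 days = Sun Sep 5 2021.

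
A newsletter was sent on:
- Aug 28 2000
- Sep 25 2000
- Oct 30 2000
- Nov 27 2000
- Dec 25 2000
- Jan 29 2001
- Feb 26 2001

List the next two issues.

All Mondays; the gaps (28, 35, 28, 28, 35, 28) vary with month length.
This is the last Monday of each month.
Last Monday of March 2001: Mar 26 2001.
April 2001 ends with Monday Apr 30 2001.

Mar 26 2001, Apr 30 2001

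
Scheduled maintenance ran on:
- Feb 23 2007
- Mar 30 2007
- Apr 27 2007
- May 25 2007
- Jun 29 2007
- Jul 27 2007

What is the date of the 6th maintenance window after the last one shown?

Jan 25 2008

Every date is a Friday; gaps 35, 28, 28, 35, 28 days.
Each is the last Friday of its month (at least one falls on the 29th or later, ruling out '4th Friday').
August 2007 ends with Friday Aug 31 2007.
Last Friday of September 2007: Sep 28 2007.
October 2007 ends with Friday Oct 26 2007.
Last Friday of November 2007: Nov 30 2007.
December 2007 ends with Friday Dec 28 2007.
Last Friday of January 2008: Jan 25 2008.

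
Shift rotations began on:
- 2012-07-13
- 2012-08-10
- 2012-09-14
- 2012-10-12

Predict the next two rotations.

2012-11-09, 2012-12-14

All dates are Fridays, 28, 35, 28 days apart.
Specifically, the 2nd Friday of each month.
2nd Friday of November 2012: 2012-11-09.
2nd Friday of December 2012: 2012-12-14.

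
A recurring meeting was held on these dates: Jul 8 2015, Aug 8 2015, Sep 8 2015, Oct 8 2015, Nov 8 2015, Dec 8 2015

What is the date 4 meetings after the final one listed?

Gaps: 31, 31, 30, 31, 30 days — not constant. Every event is on the 8th of the month.
Pattern: the 8th of each month.
Next: January 2016 → Jan 8 2016.
February 2016: Feb 8 2016.
March 2016: Mar 8 2016.
April 2016: Apr 8 2016.

Apr 8 2016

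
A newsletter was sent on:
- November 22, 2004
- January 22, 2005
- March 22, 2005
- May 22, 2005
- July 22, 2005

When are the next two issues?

Gaps: 61, 59, 61, 61 days — not constant. Every event is on the 22nd of the month.
Pattern: the 22nd of every 2 months.
Next: September 2005 → September 22, 2005.
Next: November 2005 → November 22, 2005.

September 22, 2005; November 22, 2005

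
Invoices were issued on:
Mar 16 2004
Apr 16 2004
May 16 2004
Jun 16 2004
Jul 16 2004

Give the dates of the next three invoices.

Gaps: 31, 30, 31, 30 days — not constant. Every event is on the 16th of the month.
Pattern: the 16th of each month.
August 2004: Aug 16 2004.
Next: September 2004 → Sep 16 2004.
Next: October 2004 → Oct 16 2004.

Aug 16 2004, Sep 16 2004, Oct 16 2004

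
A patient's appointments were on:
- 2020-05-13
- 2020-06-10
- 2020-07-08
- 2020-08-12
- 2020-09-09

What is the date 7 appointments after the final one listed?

2021-04-14

All dates are Wednesdays, 28, 28, 35, 28 days apart.
Specifically, the 2nd Wednesday of each month.
2nd Wednesday of October 2020: 2020-10-14.
2nd Wednesday of November 2020: 2020-11-11.
2nd Wednesday of December 2020: 2020-12-09.
2nd Wednesday of January 2021: 2021-01-13.
2nd Wednesday of February 2021: 2021-02-10.
2nd Wednesday of March 2021: 2021-03-10.
2nd Wednesday of April 2021: 2021-04-14.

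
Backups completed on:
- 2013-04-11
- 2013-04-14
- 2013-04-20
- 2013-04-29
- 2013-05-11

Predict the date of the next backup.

2013-05-26

The spacing grows by 3 each time: 3, 6, 9, 12 days.
Next gap: 15 days. 2013-05-11 + 15 days = 2013-05-26.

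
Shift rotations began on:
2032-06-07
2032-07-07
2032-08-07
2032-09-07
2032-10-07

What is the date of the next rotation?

2032-11-07

Gaps: 30, 31, 31, 30 days — not constant. Every event is on the 7th of the month.
Pattern: the 7th of each month.
Next: November 2032 → 2032-11-07.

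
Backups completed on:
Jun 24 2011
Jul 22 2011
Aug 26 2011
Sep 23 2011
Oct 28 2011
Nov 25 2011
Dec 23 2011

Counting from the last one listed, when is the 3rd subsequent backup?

Mar 23 2012

These are Fridays at 28- or 35-day spacing (28, 35, 28, 35, 28, 28).
The pattern: 4th Friday of the month.
4th Friday of January 2012: Jan 27 2012.
February 2012 — 4th Friday is Feb 24 2012.
4th Friday of March 2012: Mar 23 2012.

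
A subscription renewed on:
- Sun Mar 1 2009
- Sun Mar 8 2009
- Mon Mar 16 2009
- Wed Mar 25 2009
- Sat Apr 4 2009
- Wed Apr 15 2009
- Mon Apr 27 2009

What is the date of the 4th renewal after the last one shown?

The spacing grows by 1 each time: 7, 8, 9, 10, 11, 12 days.
Next gap: 13 days. Mon Apr 27 2009 + 13 days = Sun May 10 2009.
Next gap: 14 days. Sun May 10 2009 + 14 days = Sun May 24 2009.
Next gap: 15 days. Sun May 24 2009 + 15 days = Mon Jun 8 2009.
Next gap: 16 days. Mon Jun 8 2009 + 16 days = Wed Jun 24 2009.

Wed Jun 24 2009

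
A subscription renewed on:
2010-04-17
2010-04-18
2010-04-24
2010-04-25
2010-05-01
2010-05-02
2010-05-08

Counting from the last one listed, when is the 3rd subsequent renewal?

2010-05-16

Every event lands on a Saturday or Sunday (gaps cycle 1, 6, 1, 6, 1, 6).
So the schedule is: every Saturday and Sunday.
The following Sunday is 2010-05-09.
Next Saturday: 2010-05-15.
Next Sunday: 2010-05-16.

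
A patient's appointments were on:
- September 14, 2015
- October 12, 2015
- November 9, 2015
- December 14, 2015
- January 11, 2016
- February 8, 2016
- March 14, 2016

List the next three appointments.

Gaps: 28, 28, 35, 28, 28, 35 days — a mix of 28 and 35. Every date is a Monday.
Each is the 2nd Monday of its month.
April 2016 — 2nd Monday is April 11, 2016.
May 2016 — 2nd Monday is May 9, 2016.
2nd Monday of June 2016: June 13, 2016.

April 11, 2016; May 9, 2016; June 13, 2016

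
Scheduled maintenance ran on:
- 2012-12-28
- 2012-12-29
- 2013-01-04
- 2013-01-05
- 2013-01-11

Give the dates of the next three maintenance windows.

2013-01-12, 2013-01-18, 2013-01-19

Gaps: 1, 6, 1, 6 days — not constant, but cyclic with period 2.
The events fall on every Friday and Saturday.
Next Saturday: 2013-01-12.
The following Friday is 2013-01-18.
The following Saturday is 2013-01-19.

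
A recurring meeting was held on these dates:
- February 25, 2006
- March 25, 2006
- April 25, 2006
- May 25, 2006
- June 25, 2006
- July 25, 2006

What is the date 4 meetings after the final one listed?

November 25, 2006

The day-of-month is always 25 (28, 31, 30, 31, 30 days between events).
So this recurs on the 25th of each month.
August 2006: August 25, 2006.
September 2006: September 25, 2006.
Next: October 2006 → October 25, 2006.
Next: November 2006 → November 25, 2006.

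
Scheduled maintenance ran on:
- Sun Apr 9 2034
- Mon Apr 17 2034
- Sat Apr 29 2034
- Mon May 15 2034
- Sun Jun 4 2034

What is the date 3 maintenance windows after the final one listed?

Gaps: 8, 12, 16, 20 days — each gap is 4 larger than the previous one.
Next gap: 24 days. Sun Jun 4 2034 + 24 days = Wed Jun 28 2034.
Next gap: 28 days. Wed Jun 28 2034 + 28 days = Wed Jul 26 2034.
Next gap: 32 days. Wed Jul 26 2034 + 32 days = Sun Aug 27 2034.

Sun Aug 27 2034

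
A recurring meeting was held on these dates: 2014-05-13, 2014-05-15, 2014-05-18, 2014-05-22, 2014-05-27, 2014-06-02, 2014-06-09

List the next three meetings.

Gaps: 2, 3, 4, 5, 6, 7 days — each gap is 1 larger than the previous one.
Next gap: 8 days. 2014-06-09 + 8 days = 2014-06-17.
Next gap: 9 days. 2014-06-17 + 9 days = 2014-06-26.
Next gap: 10 days. 2014-06-26 + 10 days = 2014-07-06.

2014-06-17, 2014-06-26, 2014-07-06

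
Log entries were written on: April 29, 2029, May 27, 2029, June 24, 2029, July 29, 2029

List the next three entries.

Every date is a Sunday; gaps 28, 28, 35 days.
Each is the last Sunday of its month (at least one falls on the 29th or later, ruling out '4th Sunday').
Last Sunday of August 2029: August 26, 2029.
Last Sunday of September 2029: September 30, 2029.
October 2029 ends with Sunday October 28, 2029.

August 26, 2029; September 30, 2029; October 28, 2029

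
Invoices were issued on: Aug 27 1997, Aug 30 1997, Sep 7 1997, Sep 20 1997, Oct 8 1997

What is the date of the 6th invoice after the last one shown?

May 9 1998

Gaps: 3, 8, 13, 18 days — each gap is 5 larger than the previous one.
Next gap: 23 days. Oct 8 1997 + 23 days = Oct 31 1997.
Next gap: 28 days. Oct 31 1997 + 28 days = Nov 28 1997.
Next gap: 33 days. Nov 28 1997 + 33 days = Dec 31 1997.
Next gap: 38 days. Dec 31 1997 + 38 days = Feb 7 1998.
Next gap: 43 days. Feb 7 1998 + 43 days = Mar 22 1998.
Next gap: 48 days. Mar 22 1998 + 48 days = May 9 1998.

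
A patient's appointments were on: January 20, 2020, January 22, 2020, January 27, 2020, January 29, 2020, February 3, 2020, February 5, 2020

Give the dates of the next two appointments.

February 10, 2020; February 12, 2020

Gaps: 2, 5, 2, 5, 2 days — not constant, but cyclic with period 2.
The events fall on every Monday and Wednesday.
The following Monday is February 10, 2020.
Next Wednesday: February 12, 2020.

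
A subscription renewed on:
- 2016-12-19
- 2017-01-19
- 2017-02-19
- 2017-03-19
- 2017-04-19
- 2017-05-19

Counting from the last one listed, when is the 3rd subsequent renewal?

2017-08-19

Gaps: 31, 31, 28, 31, 30 days — not constant. Every event is on the 19th of the month.
Pattern: the 19th of each month.
June 2017: 2017-06-19.
Next: July 2017 → 2017-07-19.
Next: August 2017 → 2017-08-19.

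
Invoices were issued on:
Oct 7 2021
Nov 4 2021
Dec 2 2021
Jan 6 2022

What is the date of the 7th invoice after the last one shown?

Aug 4 2022

All dates are Thursdays, 28, 28, 35 days apart.
Specifically, the 1st Thursday of each month.
1st Thursday of February 2022: Feb 3 2022.
March 2022 — 1st Thursday is Mar 3 2022.
April 2022 — 1st Thursday is Apr 7 2022.
1st Thursday of May 2022: May 5 2022.
June 2022 — 1st Thursday is Jun 2 2022.
1st Thursday of July 2022: Jul 7 2022.
August 2022 — 1st Thursday is Aug 4 2022.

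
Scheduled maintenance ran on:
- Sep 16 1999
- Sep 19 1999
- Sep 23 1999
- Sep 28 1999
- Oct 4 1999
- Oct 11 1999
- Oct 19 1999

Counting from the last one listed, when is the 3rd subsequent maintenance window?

Nov 18 1999

Gaps: 3, 4, 5, 6, 7, 8 days — each gap is 1 larger than the previous one.
Next gap: 9 days. Oct 19 1999 + 9 days = Oct 28 1999.
Next gap: 10 days. Oct 28 1999 + 10 days = Nov 7 1999.
Next gap: 11 days. Nov 7 1999 + 11 days = Nov 18 1999.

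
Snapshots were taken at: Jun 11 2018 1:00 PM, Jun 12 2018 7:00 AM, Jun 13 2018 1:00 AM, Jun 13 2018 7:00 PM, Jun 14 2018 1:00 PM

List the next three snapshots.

Jun 15 2018 7:00 AM, Jun 16 2018 1:00 AM, Jun 16 2018 7:00 PM

Spacing: 18, 18, 18, 18 h — constant 18 h.
Jun 14 2018 1:00 PM + 18 h = Jun 15 2018 7:00 AM.
Jun 15 2018 7:00 AM + 18 h = Jun 16 2018 1:00 AM.
Jun 16 2018 1:00 AM + 18 h = Jun 16 2018 7:00 PM.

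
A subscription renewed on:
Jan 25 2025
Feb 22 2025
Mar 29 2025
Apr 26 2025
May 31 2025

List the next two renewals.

These are Saturdays with 28, 35, 28, 35-day gaps.
Each is the final Saturday of its month — Mar 29 2025 is past the 28th, so '4th Saturday' doesn't fit.
Last Saturday of June 2025: Jun 28 2025.
Last Saturday of July 2025: Jul 26 2025.

Jun 28 2025, Jul 26 2025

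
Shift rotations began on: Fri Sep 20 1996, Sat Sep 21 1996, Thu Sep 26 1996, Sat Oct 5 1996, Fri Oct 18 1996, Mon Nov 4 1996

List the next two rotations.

Gaps: 1, 5, 9, 13, 17 days — each gap is 4 larger than the previous one.
Next gap: 21 days. Mon Nov 4 1996 + 21 days = Mon Nov 25 1996.
Next gap: 25 days. Mon Nov 25 1996 + 25 days = Fri Dec 20 1996.

Mon Nov 25 1996, Fri Dec 20 1996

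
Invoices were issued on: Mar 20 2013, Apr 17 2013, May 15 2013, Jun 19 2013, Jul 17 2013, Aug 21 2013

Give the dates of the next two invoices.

Sep 18 2013, Oct 16 2013

Gaps: 28, 28, 35, 28, 35 days — a mix of 28 and 35. Every date is a Wednesday.
Each is the 3rd Wednesday of its month.
3rd Wednesday of September 2013: Sep 18 2013.
3rd Wednesday of October 2013: Oct 16 2013.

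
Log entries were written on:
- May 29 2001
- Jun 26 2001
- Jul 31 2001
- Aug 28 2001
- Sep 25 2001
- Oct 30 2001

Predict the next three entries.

Nov 27 2001, Dec 25 2001, Jan 29 2002

Every date is a Tuesday; gaps 28, 35, 28, 28, 35 days.
Each is the last Tuesday of its month (at least one falls on the 29th or later, ruling out '4th Tuesday').
November 2001 ends with Tuesday Nov 27 2001.
December 2001 ends with Tuesday Dec 25 2001.
Last Tuesday of January 2002: Jan 29 2002.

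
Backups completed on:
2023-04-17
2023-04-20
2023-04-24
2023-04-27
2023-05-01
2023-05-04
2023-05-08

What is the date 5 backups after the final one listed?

2023-05-25

Gaps: 3, 4, 3, 4, 3, 4 days — not constant, but cyclic with period 2.
The events fall on every Monday and Thursday.
Next Thursday: 2023-05-11.
The following Monday is 2023-05-15.
The following Thursday is 2023-05-18.
Next Monday: 2023-05-22.
The following Thursday is 2023-05-25.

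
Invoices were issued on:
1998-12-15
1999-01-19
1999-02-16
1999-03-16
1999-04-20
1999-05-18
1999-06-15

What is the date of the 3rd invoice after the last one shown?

Gaps: 35, 28, 28, 35, 28, 28 days — a mix of 28 and 35. Every date is a Tuesday.
Each is the 3rd Tuesday of its month.
3rd Tuesday of July 1999: 1999-07-20.
3rd Tuesday of August 1999: 1999-08-17.
3rd Tuesday of September 1999: 1999-09-21.

1999-09-21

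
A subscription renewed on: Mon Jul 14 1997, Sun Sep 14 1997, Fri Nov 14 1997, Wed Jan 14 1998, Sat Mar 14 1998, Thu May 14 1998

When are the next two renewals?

Tue Jul 14 1998, Mon Sep 14 1998

Each date is the 14th; the gaps (62, 61, 61, 59, 61) track the month lengths.
The rule is the 14th of every 2 months.
Next: July 1998 → Tue Jul 14 1998.
Next: September 1998 → Mon Sep 14 1998.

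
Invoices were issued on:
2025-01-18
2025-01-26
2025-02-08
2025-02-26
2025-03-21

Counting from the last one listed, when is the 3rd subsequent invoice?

Intervals are 8, 13, 18, 23 days — an arithmetic progression with common difference 5.
Next gap: 28 days. 2025-03-21 + 28 days = 2025-04-18.
Next gap: 33 days. 2025-04-18 + 33 days = 2025-05-21.
Next gap: 38 days. 2025-05-21 + 38 days = 2025-06-28.

2025-06-28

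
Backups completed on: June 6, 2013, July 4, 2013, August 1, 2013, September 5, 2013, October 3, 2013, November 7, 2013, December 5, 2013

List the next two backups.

Gaps: 28, 28, 35, 28, 35, 28 days — a mix of 28 and 35. Every date is a Thursday.
Each is the 1st Thursday of its month.
1st Thursday of January 2014: January 2, 2014.
1st Thursday of February 2014: February 6, 2014.

January 2, 2014; February 6, 2014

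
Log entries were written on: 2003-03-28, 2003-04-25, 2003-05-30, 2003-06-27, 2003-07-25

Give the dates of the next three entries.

2003-08-29, 2003-09-26, 2003-10-31

These are Fridays with 28, 35, 28, 28-day gaps.
Each is the final Friday of its month — 2003-05-30 is past the 28th, so '4th Friday' doesn't fit.
August 2003 ends with Friday 2003-08-29.
Last Friday of September 2003: 2003-09-26.
October 2003 ends with Friday 2003-10-31.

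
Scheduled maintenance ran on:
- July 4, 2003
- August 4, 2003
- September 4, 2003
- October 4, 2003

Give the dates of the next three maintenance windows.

November 4, 2003; December 4, 2003; January 4, 2004

The day-of-month is always 4 (31, 31, 30 days between events).
So this recurs on the 4th of each month.
November 2003: November 4, 2003.
Next: December 2003 → December 4, 2003.
January 2004: January 4, 2004.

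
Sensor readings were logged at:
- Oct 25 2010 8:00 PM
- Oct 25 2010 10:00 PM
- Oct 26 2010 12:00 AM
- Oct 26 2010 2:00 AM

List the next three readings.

Gaps: 2, 2, 2 hours — each event is 2 hours after the previous one.
Oct 26 2010 2:00 AM + 2 h = Oct 26 2010 4:00 AM.
Oct 26 2010 4:00 AM + 2 h = Oct 26 2010 6:00 AM.
Oct 26 2010 6:00 AM + 2 h = Oct 26 2010 8:00 AM.

Oct 26 2010 4:00 AM, Oct 26 2010 6:00 AM, Oct 26 2010 8:00 AM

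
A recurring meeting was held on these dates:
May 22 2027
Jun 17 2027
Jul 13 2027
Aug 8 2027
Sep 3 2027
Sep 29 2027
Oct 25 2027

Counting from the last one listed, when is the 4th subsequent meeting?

The spacing is 26, 26, 26, 26, 26, 26 days — always 26 days.
Oct 25 2027 + 26 days = Nov 20 2027.
Nov 20 2027 + 26 days = Dec 16 2027.
Dec 16 2027 + 26 days = Jan 11 2028.
Jan 11 2028 + 26 days = Feb 6 2028.

Feb 6 2028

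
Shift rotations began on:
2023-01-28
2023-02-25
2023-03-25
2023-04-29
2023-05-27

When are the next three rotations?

2023-06-24, 2023-07-29, 2023-08-26

These are Saturdays with 28, 28, 35, 28-day gaps.
Each is the final Saturday of its month — 2023-04-29 is past the 28th, so '4th Saturday' doesn't fit.
June 2023 ends with Saturday 2023-06-24.
Last Saturday of July 2023: 2023-07-29.
Last Saturday of August 2023: 2023-08-26.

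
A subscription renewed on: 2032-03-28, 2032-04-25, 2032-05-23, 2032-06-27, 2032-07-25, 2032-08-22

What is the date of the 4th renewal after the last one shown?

2032-12-26

Gaps: 28, 28, 35, 28, 28 days — a mix of 28 and 35. Every date is a Sunday.
Each is the 4th Sunday of its month.
September 2032 — 4th Sunday is 2032-09-26.
4th Sunday of October 2032: 2032-10-24.
4th Sunday of November 2032: 2032-11-28.
4th Sunday of December 2032: 2032-12-26.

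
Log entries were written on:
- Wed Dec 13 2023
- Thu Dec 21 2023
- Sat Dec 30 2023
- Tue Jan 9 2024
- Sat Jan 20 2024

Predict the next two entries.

Thu Feb 1 2024, Wed Feb 14 2024

The spacing grows by 1 each time: 8, 9, 10, 11 days.
Next gap: 12 days. Sat Jan 20 2024 + 12 days = Thu Feb 1 2024.
Next gap: 13 days. Thu Feb 1 2024 + 13 days = Wed Feb 14 2024.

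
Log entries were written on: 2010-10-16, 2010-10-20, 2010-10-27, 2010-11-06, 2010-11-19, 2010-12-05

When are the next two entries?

2010-12-24, 2011-01-15

Intervals are 4, 7, 10, 13, 16 days — an arithmetic progression with common difference 3.
Next gap: 19 days. 2010-12-05 + 19 days = 2010-12-24.
Next gap: 22 days. 2010-12-24 + 22 days = 2011-01-15.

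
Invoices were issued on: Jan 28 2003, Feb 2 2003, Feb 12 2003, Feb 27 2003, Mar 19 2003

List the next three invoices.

Apr 13 2003, May 13 2003, Jun 17 2003

Gaps: 5, 10, 15, 20 days — each gap is 5 larger than the previous one.
Next gap: 25 days. Mar 19 2003 + 25 days = Apr 13 2003.
Next gap: 30 days. Apr 13 2003 + 30 days = May 13 2003.
Next gap: 35 days. May 13 2003 + 35 days = Jun 17 2003.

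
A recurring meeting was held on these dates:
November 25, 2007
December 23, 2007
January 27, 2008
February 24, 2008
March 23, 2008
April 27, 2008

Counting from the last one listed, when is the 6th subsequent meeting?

October 26, 2008

All dates are Sundays, 28, 35, 28, 28, 35 days apart.
Specifically, the 4th Sunday of each month.
May 2008 — 4th Sunday is May 25, 2008.
June 2008 — 4th Sunday is June 22, 2008.
July 2008 — 4th Sunday is July 27, 2008.
4th Sunday of August 2008: August 24, 2008.
4th Sunday of September 2008: September 28, 2008.
4th Sunday of October 2008: October 26, 2008.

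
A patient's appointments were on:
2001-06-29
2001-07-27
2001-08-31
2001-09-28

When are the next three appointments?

Every date is a Friday; gaps 28, 35, 28 days.
Each is the last Friday of its month (at least one falls on the 29th or later, ruling out '4th Friday').
Last Friday of October 2001: 2001-10-26.
Last Friday of November 2001: 2001-11-30.
Last Friday of December 2001: 2001-12-28.

2001-10-26, 2001-11-30, 2001-12-28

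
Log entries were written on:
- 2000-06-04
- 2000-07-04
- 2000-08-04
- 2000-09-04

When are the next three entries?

Gaps: 30, 31, 31 days — not constant. Every event is on the 4th of the month.
Pattern: the 4th of each month.
Next: October 2000 → 2000-10-04.
November 2000: 2000-11-04.
December 2000: 2000-12-04.

2000-10-04, 2000-11-04, 2000-12-04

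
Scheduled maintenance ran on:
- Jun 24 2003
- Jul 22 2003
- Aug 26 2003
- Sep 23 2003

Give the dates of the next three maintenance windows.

Gaps: 28, 35, 28 days — a mix of 28 and 35. Every date is a Tuesday.
Each is the 4th Tuesday of its month.
October 2003 — 4th Tuesday is Oct 28 2003.
November 2003 — 4th Tuesday is Nov 25 2003.
4th Tuesday of December 2003: Dec 23 2003.

Oct 28 2003, Nov 25 2003, Dec 23 2003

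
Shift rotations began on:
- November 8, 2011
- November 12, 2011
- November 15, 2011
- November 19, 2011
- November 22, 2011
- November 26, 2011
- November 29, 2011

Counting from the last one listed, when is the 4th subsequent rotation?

Gaps: 4, 3, 4, 3, 4, 3 days — not constant, but cyclic with period 2.
The events fall on every Tuesday and Saturday.
The following Saturday is December 3, 2011.
Next Tuesday: December 6, 2011.
The following Saturday is December 10, 2011.
Next Tuesday: December 13, 2011.

December 13, 2011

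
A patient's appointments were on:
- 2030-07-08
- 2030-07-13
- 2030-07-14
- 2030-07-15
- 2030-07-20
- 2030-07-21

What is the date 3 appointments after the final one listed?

The gap pattern 5, 1, 1, 5, 1 repeats every 3 events.
These are the Mondays, Saturdays and Sundays of each week.
The following Monday is 2030-07-22.
Next Saturday: 2030-07-27.
Next Sunday: 2030-07-28.

2030-07-28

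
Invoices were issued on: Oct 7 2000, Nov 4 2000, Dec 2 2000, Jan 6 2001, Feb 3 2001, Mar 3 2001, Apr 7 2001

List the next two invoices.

May 5 2001, Jun 2 2001

All dates are Saturdays, 28, 28, 35, 28, 28, 35 days apart.
Specifically, the 1st Saturday of each month.
May 2001 — 1st Saturday is May 5 2001.
June 2001 — 1st Saturday is Jun 2 2001.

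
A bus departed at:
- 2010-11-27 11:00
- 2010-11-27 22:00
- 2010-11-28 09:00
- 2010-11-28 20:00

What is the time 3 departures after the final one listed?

Gaps: 11, 11, 11 hours — each event is 11 hours after the previous one.
2010-11-28 20:00 + 11 h = 2010-11-29 07:00.
2010-11-29 07:00 + 11 h = 2010-11-29 18:00.
2010-11-29 18:00 + 11 h = 2010-11-30 05:00.

2010-11-30 05:00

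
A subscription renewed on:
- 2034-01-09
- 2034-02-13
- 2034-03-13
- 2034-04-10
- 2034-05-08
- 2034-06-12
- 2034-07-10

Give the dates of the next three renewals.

All dates are Mondays, 35, 28, 28, 28, 35, 28 days apart.
Specifically, the 2nd Monday of each month.
August 2034 — 2nd Monday is 2034-08-14.
September 2034 — 2nd Monday is 2034-09-11.
October 2034 — 2nd Monday is 2034-10-09.

2034-08-14, 2034-09-11, 2034-10-09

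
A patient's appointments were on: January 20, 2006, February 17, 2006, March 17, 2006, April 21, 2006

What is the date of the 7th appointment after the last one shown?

These are Fridays at 28- or 35-day spacing (28, 28, 35).
The pattern: 3rd Friday of the month.
3rd Friday of May 2006: May 19, 2006.
3rd Friday of June 2006: June 16, 2006.
3rd Friday of July 2006: July 21, 2006.
3rd Friday of August 2006: August 18, 2006.
3rd Friday of September 2006: September 15, 2006.
3rd Friday of October 2006: October 20, 2006.
3rd Friday of November 2006: November 17, 2006.

November 17, 2006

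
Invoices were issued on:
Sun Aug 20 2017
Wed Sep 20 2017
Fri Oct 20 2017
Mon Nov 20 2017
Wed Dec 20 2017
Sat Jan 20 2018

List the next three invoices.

Tue Feb 20 2018, Tue Mar 20 2018, Fri Apr 20 2018

Each date is the 20th; the gaps (31, 30, 31, 30, 31) track the month lengths.
The rule is the 20th of each month.
Next: February 2018 → Tue Feb 20 2018.
Next: March 2018 → Tue Mar 20 2018.
April 2018: Fri Apr 20 2018.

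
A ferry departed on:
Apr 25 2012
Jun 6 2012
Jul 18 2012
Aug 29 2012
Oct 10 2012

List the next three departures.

Every event comes 42 days after the last (42, 42, 42, 42).
Oct 10 2012 + 42 days = Nov 21 2012.
Nov 21 2012 + 42 days = Jan 2 2013.
Jan 2 2013 + 42 days = Feb 13 2013.

Nov 21 2012, Jan 2 2013, Feb 13 2013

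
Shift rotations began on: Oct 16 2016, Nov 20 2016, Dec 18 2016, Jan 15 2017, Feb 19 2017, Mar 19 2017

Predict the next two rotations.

Apr 16 2017, May 21 2017

All dates are Sundays, 35, 28, 28, 35, 28 days apart.
Specifically, the 3rd Sunday of each month.
3rd Sunday of April 2017: Apr 16 2017.
3rd Sunday of May 2017: May 21 2017.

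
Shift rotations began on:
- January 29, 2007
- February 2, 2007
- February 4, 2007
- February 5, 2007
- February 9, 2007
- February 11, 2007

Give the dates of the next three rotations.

The gap pattern 4, 2, 1, 4, 2 repeats every 3 events.
These are the Mondays, Fridays and Sundays of each week.
Next Monday: February 12, 2007.
The following Friday is February 16, 2007.
The following Sunday is February 18, 2007.

February 12, 2007; February 16, 2007; February 18, 2007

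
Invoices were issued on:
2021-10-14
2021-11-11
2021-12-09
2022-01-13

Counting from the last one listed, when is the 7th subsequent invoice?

2022-08-11

Gaps: 28, 28, 35 days — a mix of 28 and 35. Every date is a Thursday.
Each is the 2nd Thursday of its month.
2nd Thursday of February 2022: 2022-02-10.
2nd Thursday of March 2022: 2022-03-10.
2nd Thursday of April 2022: 2022-04-14.
2nd Thursday of May 2022: 2022-05-12.
June 2022 — 2nd Thursday is 2022-06-09.
July 2022 — 2nd Thursday is 2022-07-14.
August 2022 — 2nd Thursday is 2022-08-11.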